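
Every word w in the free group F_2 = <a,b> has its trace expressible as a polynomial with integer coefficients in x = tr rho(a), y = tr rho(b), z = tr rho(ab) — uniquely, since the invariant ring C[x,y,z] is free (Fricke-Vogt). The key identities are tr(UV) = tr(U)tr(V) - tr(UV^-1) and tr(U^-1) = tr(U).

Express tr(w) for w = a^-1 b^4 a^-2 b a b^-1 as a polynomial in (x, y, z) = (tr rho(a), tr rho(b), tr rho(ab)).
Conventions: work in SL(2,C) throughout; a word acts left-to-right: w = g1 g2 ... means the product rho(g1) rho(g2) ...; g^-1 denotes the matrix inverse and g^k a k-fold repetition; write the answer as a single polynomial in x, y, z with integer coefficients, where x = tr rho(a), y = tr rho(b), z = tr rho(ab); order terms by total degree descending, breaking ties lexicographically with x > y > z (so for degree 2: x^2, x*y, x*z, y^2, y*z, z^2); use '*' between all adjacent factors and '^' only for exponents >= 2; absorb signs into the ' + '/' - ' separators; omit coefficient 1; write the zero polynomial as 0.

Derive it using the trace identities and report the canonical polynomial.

trace(b^2) = trace(b) trace(b) - trace(1) = y^2 - 2
trace(b^3) = trace(b) trace(b^2) - trace(b) = y^3 - 3*y
trace(b^4) = trace(b) trace(b^3) - trace(b^2) = y^4 - 4*y^2 + 2
trace(b^5) = trace(b) trace(b^4) - trace(b^3) = y^5 - 5*y^3 + 5*y
trace(a b^2) = trace(b) trace(a b) - trace(a) = y*z - x
trace(b^2 a b) = trace(b) trace(a b^2) - trace(a b) = y^2*z - x*y - z
trace(b a b^3) = trace(b) trace(b^2 a b) - trace(b^2 a) = y^3*z - x*y^2 - 2*y*z + x
trace(b^5 a) = trace(b) trace(b a b^3) - trace(b a b^2) = y^4*z - x*y^3 - 3*y^2*z + 2*x*y + z
trace(a^-1 b^5) = trace(b^5) trace(a) - trace(b^5 a) = x*y^5 - y^4*z - 4*x*y^3 + 3*y^2*z + 3*x*y - z
trace(b^4 a^-2 b) = trace(a^-1 b^5) trace(a) - trace(a^-1 b^5 a) = x^2*y^5 - x*y^4*z - 4*x^2*y^3 - y^5 + 3*x*y^2*z + 3*x^2*y + 5*y^3 - x*z - 5*y
trace(b a b^5) = trace(b) trace(b^4 a b) - trace(b^4 a) = y^5*z - x*y^4 - 4*y^3*z + 3*x*y^2 + 3*y*z - x
trace(a b a b) = trace(a b) trace(a b) - trace(1) = z^2 - 2
trace(a b a) = trace(a) trace(b a) - trace(b) = x*z - y
trace(b a b a b) = trace(b) trace(a b a b) - trace(a b a) = y*z^2 - x*z - y
trace(b a b a b^2) = trace(b) trace(b a b a b) - trace(b a b a) = y^2*z^2 - x*y*z - y^2 - z^2 + 2
trace(b a b a b^3) = trace(b) trace(b a b a b^2) - trace(b a b a b) = y^3*z^2 - x*y^2*z - y^3 - 2*y*z^2 + x*z + 3*y
trace(b a b^5 a) = trace(b) trace(b a b a b^3) - trace(b a b a b^2) = y^4*z^2 - x*y^3*z - y^4 - 3*y^2*z^2 + 2*x*y*z + 4*y^2 + z^2 - 2
trace(b^4 a^-1 b a b) = trace(b a b^5) trace(a) - trace(b a b^5 a) = x*y^5*z - x^2*y^4 - y^4*z^2 - 3*x*y^3*z + 3*x^2*y^2 + y^4 + 3*y^2*z^2 + x*y*z - x^2 - 4*y^2 - z^2 + 2
trace(a b a b a b) = trace(b a b a) trace(b a) - trace(a b) = z^3 - 3*z
trace(a b a b a) = trace(a) trace(b a b a) - trace(b a b) = x*z^2 - y*z - x
trace(a b a b a b^2) = trace(b) trace(a b a b a b) - trace(a b a b a) = y*z^3 - x*z^2 - 2*y*z + x
trace(b^2 a b a b a b) = trace(b) trace(a b a b a b^2) - trace(a b a b a b) = y^2*z^3 - x*y*z^2 - 2*y^2*z - z^3 + x*y + 3*z
trace(b a b a b^4 a) = trace(b) trace(b^2 a b a b a b) - trace(b^2 a b a b a) = y^3*z^3 - x*y^2*z^2 - 2*y^3*z - 2*y*z^3 + x*y^2 + x*z^2 + 5*y*z - x
trace(b^4 a^-1 b a b a) = trace(b a b a b^4) trace(a) - trace(b a b a b^4 a) = x*y^4*z^2 - x^2*y^3*z - y^3*z^3 - x*y^4 - 2*x*y^2*z^2 + 2*x^2*y*z + 2*y^3*z + 2*y*z^3 + 3*x*y^2 - 5*y*z - x
trace(a^-1 b a b a^-1 b^4) = trace(b^4 a^-1 b a b) trace(a) - trace(b^4 a^-1 b a b a) = x^2*y^5*z - x^3*y^4 - 2*x*y^4*z^2 - 2*x^2*y^3*z + y^3*z^3 + 3*x^3*y^2 + 2*x*y^4 + 5*x*y^2*z^2 - x^2*y*z - 2*y^3*z - 2*y*z^3 - x^3 - 7*x*y^2 - x*z^2 + 5*y*z + 3*x
trace(b a b a^-1 b^4) = trace(b^5 a b) trace(a) - trace(b^5 a b a) = x*y^5*z - x^2*y^4 - y^4*z^2 - 3*x*y^3*z + 3*x^2*y^2 + y^4 + 3*y^2*z^2 + x*y*z - x^2 - 4*y^2 - z^2 + 2
trace(a^-1 b^4 a^-2 b a b) = trace(a^-1 b a b a^-1 b^4) trace(a) - trace(a^-1 b a b a^-1 b^4 a) = x^3*y^5*z - x^4*y^4 - 2*x^2*y^4*z^2 - 2*x^3*y^3*z - x*y^5*z + x*y^3*z^3 + 3*x^4*y^2 + 3*x^2*y^4 + 5*x^2*y^2*z^2 + y^4*z^2 - x^3*y*z + x*y^3*z - 2*x*y*z^3 - x^4 - 10*x^2*y^2 - x^2*z^2 - y^4 - 3*y^2*z^2 + 4*x*y*z + 4*x^2 + 4*y^2 + z^2 - 2
trace(a^-1 b^4 a^-2 b a b^-1) = trace(a^-1 b^4 a^-2 b a) trace(b) - trace(a^-1 b^4 a^-2 b a b) = -x^3*y^5*z + x^4*y^4 + x^2*y^6 + 2*x^2*y^4*z^2 + 2*x^3*y^3*z - x*y^3*z^3 - 3*x^4*y^2 - 7*x^2*y^4 - 5*x^2*y^2*z^2 - y^6 - y^4*z^2 + x^3*y*z + 2*x*y^3*z + 2*x*y*z^3 + x^4 + 13*x^2*y^2 + x^2*z^2 + 6*y^4 + 3*y^2*z^2 - 5*x*y*z - 4*x^2 - 9*y^2 - z^2 + 2

-x^3*y^5*z + x^4*y^4 + x^2*y^6 + 2*x^2*y^4*z^2 + 2*x^3*y^3*z - x*y^3*z^3 - 3*x^4*y^2 - 7*x^2*y^4 - 5*x^2*y^2*z^2 - y^6 - y^4*z^2 + x^3*y*z + 2*x*y^3*z + 2*x*y*z^3 + x^4 + 13*x^2*y^2 + x^2*z^2 + 6*y^4 + 3*y^2*z^2 - 5*x*y*z - 4*x^2 - 9*y^2 - z^2 + 2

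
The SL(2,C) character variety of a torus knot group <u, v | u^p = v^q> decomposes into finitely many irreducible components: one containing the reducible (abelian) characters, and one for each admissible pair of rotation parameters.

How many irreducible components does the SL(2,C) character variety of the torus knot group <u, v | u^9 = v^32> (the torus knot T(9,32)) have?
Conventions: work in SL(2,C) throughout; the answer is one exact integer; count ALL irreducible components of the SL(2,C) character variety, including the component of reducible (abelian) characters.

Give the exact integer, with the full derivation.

125

In the torus knot group T(9,32), u^9 = v^32 is central, so an irreducible representation sends it to +I or -I (Schur).
This locks tr(u) to 2*cos(pi*alpha/9), alpha in 1..8, and tr(v) to 2*cos(pi*beta/32), beta in 1..31, on each component of irreducible characters.
u^9 = (-1)^alpha I and v^32 = (-1)^beta I must agree, so alpha and beta have equal parity.
count pairs: odd alpha (4 choices) x odd beta (16), plus even alpha (4) x even beta (15): 4*16 + 4*15 = 124.
That is 124 components of irreducible characters, and with the reducible (abelian) component the total is 125.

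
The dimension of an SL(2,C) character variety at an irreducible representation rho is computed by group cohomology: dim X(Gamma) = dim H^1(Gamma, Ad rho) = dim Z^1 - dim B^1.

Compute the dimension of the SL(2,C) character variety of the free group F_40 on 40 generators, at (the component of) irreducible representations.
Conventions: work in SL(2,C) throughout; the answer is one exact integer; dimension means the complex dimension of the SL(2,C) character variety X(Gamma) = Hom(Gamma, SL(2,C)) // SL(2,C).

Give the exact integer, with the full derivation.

The free group F_40: 40 generators, no relators.
Z^1(Gamma, Ad rho) = (sl_2)^40: a cocycle is a free choice of one sl_2 vector per generator, so dim Z^1 = 3*40 = 120.
At an irreducible rho the centralizer of the image in sl_2 is 0, so the coboundary map sl_2 -> Z^1 is injective: dim B^1 = 3.
dim H^1 = 120 - 3 = 117, which is dim X.

117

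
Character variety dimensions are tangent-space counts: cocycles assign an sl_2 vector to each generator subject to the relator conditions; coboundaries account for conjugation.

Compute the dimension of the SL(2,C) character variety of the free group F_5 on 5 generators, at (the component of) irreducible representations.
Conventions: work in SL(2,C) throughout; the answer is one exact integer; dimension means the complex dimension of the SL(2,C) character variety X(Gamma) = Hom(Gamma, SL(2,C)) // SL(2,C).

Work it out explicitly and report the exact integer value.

The free group F_5: 5 generators, no relators.
So Z^1 = (sl_2)^5 in full: dim Z^1 = 15.
At an irreducible rho the centralizer of the image in sl_2 is 0, so the coboundary map sl_2 -> Z^1 is injective: dim B^1 = 3.
Therefore dim X = 15 - 3 = 12.

12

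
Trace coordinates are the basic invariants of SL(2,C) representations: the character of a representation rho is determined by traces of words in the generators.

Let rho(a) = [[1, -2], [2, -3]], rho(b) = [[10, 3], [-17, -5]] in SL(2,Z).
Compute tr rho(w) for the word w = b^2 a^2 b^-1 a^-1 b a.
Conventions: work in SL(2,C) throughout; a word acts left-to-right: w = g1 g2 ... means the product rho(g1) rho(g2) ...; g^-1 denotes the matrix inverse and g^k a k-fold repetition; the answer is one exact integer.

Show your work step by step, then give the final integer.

rho(b) = [[10, 3], [-17, -5]]
... * rho(b) = [[10, 3], [-17, -5]]  ->  [[49, 15], [-85, -26]]
... * rho(a) = [[1, -2], [2, -3]]  ->  [[79, -143], [-137, 248]]
... * rho(a) = [[1, -2], [2, -3]]  ->  [[-207, 271], [359, -470]]
... * rho(b^-1) = [[-5, -3], [17, 10]]  ->  [[5642, 3331], [-9785, -5777]]
... * rho(a^-1) = [[-3, 2], [-2, 1]]  ->  [[-23588, 14615], [40909, -25347]]
... * rho(b) = [[10, 3], [-17, -5]]  ->  [[-484335, -143839], [839989, 249462]]
... * rho(a) = [[1, -2], [2, -3]]  ->  [[-772013, 1400187], [1338913, -2428364]]
tr = -772013 + -2428364 = -3200377

-3200377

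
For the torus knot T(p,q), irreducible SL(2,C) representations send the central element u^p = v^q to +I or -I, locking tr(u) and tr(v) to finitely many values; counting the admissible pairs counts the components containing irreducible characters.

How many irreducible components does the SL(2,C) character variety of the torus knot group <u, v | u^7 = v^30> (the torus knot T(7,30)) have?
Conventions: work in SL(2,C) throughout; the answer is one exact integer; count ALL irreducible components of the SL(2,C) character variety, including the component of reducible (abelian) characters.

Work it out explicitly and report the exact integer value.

In the torus knot group T(7,30), u^7 = v^30 is central, so an irreducible representation sends it to +I or -I (Schur).
On an irreducible component, tr(u) is locked at 2*cos(pi*alpha/7) for some alpha in 1..6, and tr(v) at 2*cos(pi*beta/30) for some beta in 1..29.
u^7 = (-1)^alpha I and v^30 = (-1)^beta I must agree, so alpha and beta have equal parity.
Enumerate parity-matched pairs: 3*15 odd-odd plus 3*14 even-even gives 87.
Total: 87 irreducible-character components + 1 reducible (abelian) component = 88.

88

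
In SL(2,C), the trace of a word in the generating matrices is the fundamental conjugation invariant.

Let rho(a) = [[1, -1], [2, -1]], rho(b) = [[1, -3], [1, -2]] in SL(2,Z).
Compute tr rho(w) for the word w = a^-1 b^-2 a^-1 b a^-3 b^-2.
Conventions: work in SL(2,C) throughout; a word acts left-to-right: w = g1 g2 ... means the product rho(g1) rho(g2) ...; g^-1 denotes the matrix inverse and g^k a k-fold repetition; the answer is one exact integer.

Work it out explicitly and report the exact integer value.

rho(a^-1) = [[-1, 1], [-2, 1]]
... * rho(b^-1) = [[-2, 3], [-1, 1]]  ->  [[1, -2], [3, -5]]
... * rho(b^-1) = [[-2, 3], [-1, 1]]  ->  [[0, 1], [-1, 4]]
... * rho(a^-1) = [[-1, 1], [-2, 1]]  ->  [[-2, 1], [-7, 3]]
... * rho(b) = [[1, -3], [1, -2]]  ->  [[-1, 4], [-4, 15]]
... * rho(a^-1) = [[-1, 1], [-2, 1]]  ->  [[-7, 3], [-26, 11]]
... * rho(a^-1) = [[-1, 1], [-2, 1]]  ->  [[1, -4], [4, -15]]
... * rho(a^-1) = [[-1, 1], [-2, 1]]  ->  [[7, -3], [26, -11]]
... * rho(b^-1) = [[-2, 3], [-1, 1]]  ->  [[-11, 18], [-41, 67]]
... * rho(b^-1) = [[-2, 3], [-1, 1]]  ->  [[4, -15], [15, -56]]
tr = 4 + -56 = -52

-52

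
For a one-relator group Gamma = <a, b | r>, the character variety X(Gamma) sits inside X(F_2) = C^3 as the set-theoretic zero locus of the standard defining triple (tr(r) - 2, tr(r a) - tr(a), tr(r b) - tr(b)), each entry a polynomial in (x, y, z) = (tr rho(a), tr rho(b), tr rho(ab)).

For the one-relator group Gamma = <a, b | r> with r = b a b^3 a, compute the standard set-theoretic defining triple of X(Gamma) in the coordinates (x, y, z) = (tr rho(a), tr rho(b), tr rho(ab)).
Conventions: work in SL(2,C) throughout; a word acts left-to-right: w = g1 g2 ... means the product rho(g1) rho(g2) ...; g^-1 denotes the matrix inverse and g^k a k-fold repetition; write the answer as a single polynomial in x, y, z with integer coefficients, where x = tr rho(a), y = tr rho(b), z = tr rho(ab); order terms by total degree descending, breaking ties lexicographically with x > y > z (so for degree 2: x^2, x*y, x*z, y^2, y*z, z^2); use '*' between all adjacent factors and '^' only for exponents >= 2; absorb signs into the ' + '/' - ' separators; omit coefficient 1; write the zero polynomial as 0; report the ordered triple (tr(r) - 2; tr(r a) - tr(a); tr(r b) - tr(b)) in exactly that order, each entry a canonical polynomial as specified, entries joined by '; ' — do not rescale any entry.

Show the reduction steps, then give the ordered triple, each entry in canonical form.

y^2*z^2 - x*y*z - y^2 - z^2; x*y^2*z^2 - x^2*y*z - y^3*z - x*z^2 + 2*y*z; y^3*z^2 - 2*x*y^2*z + x^2*y - y*z^2 + x*z - 2*y

tr(a b a b) = tr(b a) tr(b a) - tr(1)   [split at repeated b] = z^2 - 2
tr(a b a) = tr(a) tr(b a) - tr(b) = x*z - y
tr(a b a b^2) = tr(b) tr(a b a b) - tr(a b a) = y*z^2 - x*z - y
tr(b a b^3 a) = tr(b) tr(a b a b^2) - tr(a b a b) = y^2*z^2 - x*y*z - y^2 - z^2 + 2
tr(a b^2) = tr(b) tr(a b) - tr(a) = y*z - x
tr(b a b^2) = tr(b) tr(a b^2) - tr(a b) = y^2*z - x*y - z
tr(a^2 b a b^2) = tr(a) tr(b a b^2 a) - tr(b a b^2) = x*y*z^2 - x^2*z - y^2*z + z
tr(a^2 b a b) = tr(a) tr(b a b a) - tr(b a b) = x*z^2 - y*z - x
tr(b a b^3 a^2) = tr(b) tr(a^2 b a b^2) - tr(a^2 b a b) = x*y^2*z^2 - x^2*y*z - y^3*z - x*z^2 + 2*y*z + x
tr(b^2) = tr(b) tr(b) - tr(1) = y^2 - 2
tr(b^3) = tr(b) tr(b^2) - tr(b) = y^3 - 3*y
tr(a b^3 a) = tr(a) tr(b^3 a) - tr(b^3) = x*y^2*z - x^2*y - y^3 - x*z + 3*y
tr(b a b^3 a b) = tr(b) tr(a b^3 a b) - tr(a b^3 a) = y^3*z^2 - 2*x*y^2*z + x^2*y - y*z^2 + x*z - y
assemble the triple (tr(r) - 2; tr(r a) - x; tr(r b) - y)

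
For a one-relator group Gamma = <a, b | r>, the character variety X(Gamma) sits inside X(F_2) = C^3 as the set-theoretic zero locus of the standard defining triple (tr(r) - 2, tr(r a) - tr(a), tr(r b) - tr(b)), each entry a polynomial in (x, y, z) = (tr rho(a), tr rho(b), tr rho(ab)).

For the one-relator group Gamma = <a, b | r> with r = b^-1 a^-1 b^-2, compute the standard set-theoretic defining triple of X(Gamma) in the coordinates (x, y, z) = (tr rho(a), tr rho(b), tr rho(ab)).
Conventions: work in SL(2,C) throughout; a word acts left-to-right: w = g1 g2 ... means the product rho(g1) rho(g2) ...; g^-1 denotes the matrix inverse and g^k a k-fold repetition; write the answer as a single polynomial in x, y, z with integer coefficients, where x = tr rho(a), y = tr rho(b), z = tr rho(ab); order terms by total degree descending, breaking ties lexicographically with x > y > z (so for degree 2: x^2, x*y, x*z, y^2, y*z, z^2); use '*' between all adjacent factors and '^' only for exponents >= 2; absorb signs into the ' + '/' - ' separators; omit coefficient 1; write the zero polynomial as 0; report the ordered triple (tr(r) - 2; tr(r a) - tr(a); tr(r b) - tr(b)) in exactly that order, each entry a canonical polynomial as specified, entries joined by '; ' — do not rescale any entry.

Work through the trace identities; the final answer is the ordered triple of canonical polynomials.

y^2*z - x*y - z - 2; x*y^2*z - x^2*y - y*z^2 - x + y; y*z - x - y

use: tr(a^-1) = tr(a) = x
apply: tr(a^-1 b) = tr(b)*tr(a) - tr(b a) = x*y - z
use: tr(b^-1 a^-1) = tr(a^-1)*tr(b) - tr(a^-1 b) = z
tr(a^-1 b^-2) = tr(b^-1 a^-1)*tr(b) - tr(b^-1 a^-1 b) = y*z - x
apply: tr(b^-1 a^-1 b^-2) = tr(a^-1 b^-2)*tr(b) - tr(a^-1 b^-1) = y^2*z - x*y - z
tr(a b a) = tr(a)*tr(b a) - tr(b)   [square of a] = x*z - y
use: tr(a b a b) = tr(b a)*tr(b a) - tr(1)   [split at a repeated b] = z^2 - 2
tr(b^-1 a b a) = tr(a b a)*tr(b) - tr(a b a b)   [inverse elimination on b] = x*y*z - y^2 - z^2 + 2
tr(a^-1 b^-1 a b) = tr(b^-1 a b)*tr(a) - tr(b^-1 a b a)   [inverse elimination on a] = -x*y*z + x^2 + y^2 + z^2 - 2
use: tr(a b^-1 a^-1 b^-1) = tr(a^-1 b^-1 a)*tr(b) - tr(a^-1 b^-1 a b)   [inverse elimination on b] = x*y*z - x^2 - z^2 + 2
tr(b^-1 a^-1 b^-2 a) = tr(a b^-1 a^-1 b^-1)*tr(b) - tr(a b^-1 a^-1)   [inverse elimination on b] = x*y^2*z - x^2*y - y*z^2 + y
assemble the triple (tr(r) - 2; tr(r a) - x; tr(r b) - y)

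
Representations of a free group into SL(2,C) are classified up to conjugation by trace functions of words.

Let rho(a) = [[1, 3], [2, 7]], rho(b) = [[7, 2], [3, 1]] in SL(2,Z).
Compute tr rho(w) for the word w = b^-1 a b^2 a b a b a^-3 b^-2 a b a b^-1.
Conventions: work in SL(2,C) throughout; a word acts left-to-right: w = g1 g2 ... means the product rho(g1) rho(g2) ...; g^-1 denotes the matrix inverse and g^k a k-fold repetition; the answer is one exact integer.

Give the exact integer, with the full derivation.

-18035181667792

rho(b^-1) = [[1, -2], [-3, 7]]
... * rho(a) = [[1, 3], [2, 7]]  ->  [[-3, -11], [11, 40]]
... * rho(b) = [[7, 2], [3, 1]]  ->  [[-54, -17], [197, 62]]
... * rho(b) = [[7, 2], [3, 1]]  ->  [[-429, -125], [1565, 456]]
... * rho(a) = [[1, 3], [2, 7]]  ->  [[-679, -2162], [2477, 7887]]
... * rho(b) = [[7, 2], [3, 1]]  ->  [[-11239, -3520], [41000, 12841]]
... * rho(a) = [[1, 3], [2, 7]]  ->  [[-18279, -58357], [66682, 212887]]
... * rho(b) = [[7, 2], [3, 1]]  ->  [[-303024, -94915], [1105435, 346251]]
... * rho(a^-1) = [[7, -3], [-2, 1]]  ->  [[-1931338, 814157], [7045543, -2970054]]
... * rho(a^-1) = [[7, -3], [-2, 1]]  ->  [[-15147680, 6608171], [55258909, -24106683]]
... * rho(a^-1) = [[7, -3], [-2, 1]]  ->  [[-119250102, 52051211], [435025729, -189883410]]
... * rho(b^-1) = [[1, -2], [-3, 7]]  ->  [[-275403735, 602858681], [1004675959, -2199235328]]
... * rho(b^-1) = [[1, -2], [-3, 7]]  ->  [[-2083979778, 4770818237], [7602381943, -17403999214]]
... * rho(a) = [[1, 3], [2, 7]]  ->  [[7457656696, 27143788325], [-27205616485, -99020848669]]
... * rho(b) = [[7, 2], [3, 1]]  ->  [[133634961847, 42059101717], [-487501861402, -153432081639]]
... * rho(a) = [[1, 3], [2, 7]]  ->  [[217753165281, 695318597560], [-794366024680, -2536530155679]]
... * rho(b^-1) = [[1, -2], [-3, 7]]  ->  [[-1868202627399, 4431723852358], [6815224442357, -16166979040393]]
tr = -1868202627399 + -16166979040393 = -18035181667792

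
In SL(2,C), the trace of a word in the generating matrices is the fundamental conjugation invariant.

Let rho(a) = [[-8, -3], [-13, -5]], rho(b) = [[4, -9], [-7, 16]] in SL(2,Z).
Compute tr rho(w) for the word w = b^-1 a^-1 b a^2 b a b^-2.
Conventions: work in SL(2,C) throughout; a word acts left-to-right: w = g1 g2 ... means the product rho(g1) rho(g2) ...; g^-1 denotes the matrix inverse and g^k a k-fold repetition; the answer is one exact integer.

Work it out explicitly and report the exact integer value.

rho(b^-1) = [[16, 9], [7, 4]]
... * rho(a^-1) = [[-5, 3], [13, -8]]  ->  [[37, -24], [17, -11]]
... * rho(b) = [[4, -9], [-7, 16]]  ->  [[316, -717], [145, -329]]
... * rho(a) = [[-8, -3], [-13, -5]]  ->  [[6793, 2637], [3117, 1210]]
... * rho(a) = [[-8, -3], [-13, -5]]  ->  [[-88625, -33564], [-40666, -15401]]
... * rho(b) = [[4, -9], [-7, 16]]  ->  [[-119552, 260601], [-54857, 119578]]
... * rho(a) = [[-8, -3], [-13, -5]]  ->  [[-2431397, -944349], [-1115658, -433319]]
... * rho(b^-1) = [[16, 9], [7, 4]]  ->  [[-45512795, -25659969], [-20883761, -11774198]]
... * rho(b^-1) = [[16, 9], [7, 4]]  ->  [[-907824503, -512255031], [-416559562, -235050641]]
tr = -907824503 + -235050641 = -1142875144

-1142875144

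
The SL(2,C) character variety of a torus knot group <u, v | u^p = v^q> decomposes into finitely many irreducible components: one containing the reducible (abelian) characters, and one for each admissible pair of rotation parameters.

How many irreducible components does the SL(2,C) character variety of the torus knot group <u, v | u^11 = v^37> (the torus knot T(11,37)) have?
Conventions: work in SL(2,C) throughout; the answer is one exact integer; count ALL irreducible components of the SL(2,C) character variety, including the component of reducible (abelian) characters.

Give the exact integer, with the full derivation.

In the torus knot group T(11,37), u^11 = v^37 is central, so an irreducible representation sends it to +I or -I (Schur).
This locks tr(u) to 2*cos(pi*alpha/11), alpha in 1..10, and tr(v) to 2*cos(pi*beta/37), beta in 1..36, on each component of irreducible characters.
Consistency of u^11 = (-1)^alpha I with v^37 = (-1)^beta I forces alpha = beta (mod 2).
count pairs: odd alpha (5 choices) x odd beta (18), plus even alpha (5) x even beta (18): 5*18 + 5*18 = 180.
Total: 180 irreducible-character components + 1 reducible (abelian) component = 181.

181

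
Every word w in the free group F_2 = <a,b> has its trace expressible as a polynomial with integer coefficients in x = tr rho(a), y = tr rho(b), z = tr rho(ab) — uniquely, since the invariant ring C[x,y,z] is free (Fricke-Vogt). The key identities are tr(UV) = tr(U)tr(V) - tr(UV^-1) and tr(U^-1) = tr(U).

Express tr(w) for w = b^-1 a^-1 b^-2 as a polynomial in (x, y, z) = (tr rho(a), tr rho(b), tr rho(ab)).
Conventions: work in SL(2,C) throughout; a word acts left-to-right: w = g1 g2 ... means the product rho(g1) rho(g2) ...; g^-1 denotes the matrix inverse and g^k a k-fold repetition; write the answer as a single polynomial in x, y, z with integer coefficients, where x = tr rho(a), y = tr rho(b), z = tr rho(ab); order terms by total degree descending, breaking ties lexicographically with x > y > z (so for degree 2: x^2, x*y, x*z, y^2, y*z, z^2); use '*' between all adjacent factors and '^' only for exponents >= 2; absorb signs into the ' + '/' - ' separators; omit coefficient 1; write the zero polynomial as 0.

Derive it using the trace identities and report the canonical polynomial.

use: tr(a^-1) = tr(a) = x
apply: tr(a^-1 b) = tr(b)*tr(a) - tr(b a) = x*y - z
use: tr(b^-1 a^-1) = tr(a^-1)*tr(b) - tr(a^-1 b) = z
tr(a^-1 b^-2) = tr(b^-1 a^-1)*tr(b) - tr(b^-1 a^-1 b) = y*z - x
apply: tr(b^-1 a^-1 b^-2) = tr(a^-1 b^-2)*tr(b) - tr(a^-1 b^-1) = y^2*z - x*y - z

y^2*z - x*y - z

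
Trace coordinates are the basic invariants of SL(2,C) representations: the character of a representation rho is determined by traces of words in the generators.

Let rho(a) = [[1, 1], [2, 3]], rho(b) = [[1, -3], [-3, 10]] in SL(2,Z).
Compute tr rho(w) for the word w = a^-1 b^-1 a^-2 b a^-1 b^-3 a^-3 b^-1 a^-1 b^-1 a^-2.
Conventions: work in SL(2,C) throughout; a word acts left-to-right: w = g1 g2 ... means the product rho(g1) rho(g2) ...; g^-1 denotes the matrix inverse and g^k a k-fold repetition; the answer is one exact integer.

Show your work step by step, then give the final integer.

308086655954

rho(a^-1) = [[3, -1], [-2, 1]]
... * rho(b^-1) = [[10, 3], [3, 1]]  ->  [[27, 8], [-17, -5]]
... * rho(a^-1) = [[3, -1], [-2, 1]]  ->  [[65, -19], [-41, 12]]
... * rho(a^-1) = [[3, -1], [-2, 1]]  ->  [[233, -84], [-147, 53]]
... * rho(b) = [[1, -3], [-3, 10]]  ->  [[485, -1539], [-306, 971]]
... * rho(a^-1) = [[3, -1], [-2, 1]]  ->  [[4533, -2024], [-2860, 1277]]
... * rho(b^-1) = [[10, 3], [3, 1]]  ->  [[39258, 11575], [-24769, -7303]]
... * rho(b^-1) = [[10, 3], [3, 1]]  ->  [[427305, 129349], [-269599, -81610]]
... * rho(b^-1) = [[10, 3], [3, 1]]  ->  [[4661097, 1411264], [-2940820, -890407]]
... * rho(a^-1) = [[3, -1], [-2, 1]]  ->  [[11160763, -3249833], [-7041646, 2050413]]
... * rho(a^-1) = [[3, -1], [-2, 1]]  ->  [[39981955, -14410596], [-25225764, 9092059]]
... * rho(a^-1) = [[3, -1], [-2, 1]]  ->  [[148767057, -54392551], [-93861410, 34317823]]
... * rho(b^-1) = [[10, 3], [3, 1]]  ->  [[1324492917, 391908620], [-835660631, -247266407]]
... * rho(a^-1) = [[3, -1], [-2, 1]]  ->  [[3189661511, -932584297], [-2012449079, 588394224]]
... * rho(b^-1) = [[10, 3], [3, 1]]  ->  [[29098862219, 8636400236], [-18359308118, -5448953013]]
... * rho(a^-1) = [[3, -1], [-2, 1]]  ->  [[70023786185, -20462461983], [-44180018328, 12910355105]]
... * rho(a^-1) = [[3, -1], [-2, 1]]  ->  [[250996282521, -90486248168], [-158360765194, 57090373433]]
tr = 250996282521 + 57090373433 = 308086655954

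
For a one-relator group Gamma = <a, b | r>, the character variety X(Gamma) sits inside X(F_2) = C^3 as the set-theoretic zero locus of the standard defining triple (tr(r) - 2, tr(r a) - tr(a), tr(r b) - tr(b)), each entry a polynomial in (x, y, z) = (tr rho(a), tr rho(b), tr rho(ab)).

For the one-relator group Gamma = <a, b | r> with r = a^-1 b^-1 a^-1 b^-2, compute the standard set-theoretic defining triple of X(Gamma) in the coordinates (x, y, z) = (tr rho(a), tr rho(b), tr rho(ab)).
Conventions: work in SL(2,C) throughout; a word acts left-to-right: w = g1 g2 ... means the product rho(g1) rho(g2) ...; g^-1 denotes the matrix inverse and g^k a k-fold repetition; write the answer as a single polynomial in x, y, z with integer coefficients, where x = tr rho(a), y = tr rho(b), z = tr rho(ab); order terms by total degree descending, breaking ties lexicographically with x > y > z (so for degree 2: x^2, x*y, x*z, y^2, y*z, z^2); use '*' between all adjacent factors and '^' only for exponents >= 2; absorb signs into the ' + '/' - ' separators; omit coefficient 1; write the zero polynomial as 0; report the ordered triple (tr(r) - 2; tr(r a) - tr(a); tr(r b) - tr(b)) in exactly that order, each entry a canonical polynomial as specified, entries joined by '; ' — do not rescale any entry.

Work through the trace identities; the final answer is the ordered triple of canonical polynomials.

so tr(b^-1) = tr(b) = y
tr(b^-1 a) = tr(a) * tr(b) - tr(a b)  (eliminate b^-1) = x*y - z
so tr(a^-1 b^-1) = tr(b^-1) * tr(a) - tr(b^-1 a)  (eliminate a^-1) = z
tr(b^-1 a^-1 b^-1) = tr(a^-1 b^-1) * tr(b) - tr(a^-1)  (eliminate b^-1) = y*z - x
tr(a b a) = tr(a) * tr(b a) - tr(b)  (reduce the a square) = x*z - y
tr(a b a b) = tr(b a) * tr(b a) - tr(1)  (split on b) = z^2 - 2
so tr(b a b^-1 a) = tr(a b a) * tr(b) - tr(a b a b)  (eliminate b^-1) = x*y*z - y^2 - z^2 + 2
reduce: tr(a b^-1 a^-1 b) = tr(b a b^-1) * tr(a) - tr(b a b^-1 a)  (eliminate a^-1) = -x*y*z + x^2 + y^2 + z^2 - 2
so tr(b^-1 a^-1 b^-1 a) = tr(a b^-1 a^-1) * tr(b) - tr(a b^-1 a^-1 b)  (eliminate b^-1) = x*y*z - x^2 - z^2 + 2
reduce: tr(a^-1 b^-1 a^-1 b^-1) = tr(b^-1 a^-1 b^-1) * tr(a) - tr(b^-1 a^-1 b^-1 a)  (eliminate a^-1) = z^2 - 2
reduce: tr(a^-1 b^-1 a^-1 b^-2) = tr(a^-1 b^-1 a^-1 b^-1) * tr(b) - tr(a^-1 b^-1 a^-1)  (eliminate b^-1) = y*z^2 - x*z - y
tr(b^-1 a^-1 b^-2) = tr(a^-1 b^-2) * tr(b) - tr(a^-1 b^-1)  (eliminate b^-1) = y^2*z - x*y - z
assemble the triple (tr(r) - 2; tr(r a) - x; tr(r b) - y)

y*z^2 - x*z - y - 2; y^2*z - x*y - x - z; z^2 - y - 2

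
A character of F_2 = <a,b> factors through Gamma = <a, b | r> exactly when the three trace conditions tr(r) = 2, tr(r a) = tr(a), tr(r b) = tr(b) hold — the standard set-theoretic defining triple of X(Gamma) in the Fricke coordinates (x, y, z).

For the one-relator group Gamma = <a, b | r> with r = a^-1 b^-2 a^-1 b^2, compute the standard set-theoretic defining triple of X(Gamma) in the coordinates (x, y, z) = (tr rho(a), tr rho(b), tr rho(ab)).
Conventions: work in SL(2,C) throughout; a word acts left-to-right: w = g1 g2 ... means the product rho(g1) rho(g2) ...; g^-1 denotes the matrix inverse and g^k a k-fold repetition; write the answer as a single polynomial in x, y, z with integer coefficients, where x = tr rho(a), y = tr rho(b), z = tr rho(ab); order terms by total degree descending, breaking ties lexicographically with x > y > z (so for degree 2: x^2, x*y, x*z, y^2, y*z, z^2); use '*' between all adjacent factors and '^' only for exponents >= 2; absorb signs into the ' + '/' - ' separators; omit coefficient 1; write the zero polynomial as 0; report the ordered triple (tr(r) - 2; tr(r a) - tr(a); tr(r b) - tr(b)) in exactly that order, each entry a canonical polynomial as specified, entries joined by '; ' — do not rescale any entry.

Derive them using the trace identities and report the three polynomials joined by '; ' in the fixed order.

x*y^3*z - x^2*y^2 - y^4 - y^2*z^2 + x^2 + 4*y^2 - 4; 0; x*y^4*z - x^2*y^3 - y^5 - y^3*z^2 - x*y^2*z + 2*x^2*y + 5*y^3 + y*z^2 - x*z - 6*y

and tr(a^-1) = tr(a) = x
and tr(a^2 b) = tr(a) tr(b a) - tr(b)  (reduce the a square) = x*z - y
tr(a^2) = tr(a) tr(a) - tr(1)  (reduce the a square) = x^2 - 2
tr(a b^2 a) = tr(b) tr(a^2 b) - tr(a^2)  (reduce the b square) = x*y*z - x^2 - y^2 + 2
and tr(a b a b) = tr(a b) tr(a b) - tr(1)  (split on a) = z^2 - 2
tr(a b^2 a b) = tr(b) tr(a b a b) - tr(a b a)  (reduce the b square) = y*z^2 - x*z - y
next, tr(a b^2 a b^-1) = tr(a b^2 a) tr(b) - tr(a b^2 a b)  (eliminate b^-1) = x*y^2*z - x^2*y - y^3 - y*z^2 + x*z + 3*y
tr(b^2 a b^-2 a) = tr(a b^2 a b^-1) tr(b) - tr(a b^2 a)  (eliminate b^-1) = x*y^3*z - x^2*y^2 - y^4 - y^2*z^2 + x^2 + 4*y^2 - 2
and tr(b^-2 a^-1 b^2 a) = tr(b^2 a b^-2) tr(a) - tr(b^2 a b^-2 a)  (eliminate a^-1) = -x*y^3*z + x^2*y^2 + y^4 + y^2*z^2 - 4*y^2 + 2
tr(a^-1 b^-2 a^-1 b^2) = tr(b^-2 a^-1 b^2) tr(a) - tr(b^-2 a^-1 b^2 a)  (eliminate a^-1) = x*y^3*z - x^2*y^2 - y^4 - y^2*z^2 + x^2 + 4*y^2 - 2
tr(a^-1 b) = tr(b) tr(a) - tr(b a) = x*y - z
tr(b^2 a) = tr(b) tr(a b) - tr(a) = y*z - x
and tr(a b^3 a) = tr(b) tr(b a^2 b) - tr(b a^2) = x*y^2*z - x^2*y - y^3 - x*z + 3*y
tr(a b^3 a b) = tr(b) tr(a b a b^2) - tr(a b a b) = y^2*z^2 - x*y*z - y^2 - z^2 + 2
tr(b^3 a b^-1 a) = tr(a b^3 a) tr(b) - tr(a b^3 a b) = x*y^3*z - x^2*y^2 - y^4 - y^2*z^2 + 4*y^2 + z^2 - 2
and tr(b^-1 a^-1 b^3 a) = tr(b^3 a b^-1) tr(a) - tr(b^3 a b^-1 a) = -x*y^3*z + x^2*y^2 + y^4 + y^2*z^2 + x*y*z - x^2 - 4*y^2 - z^2 + 2
tr(b^2) = tr(b) tr(b) - tr(1) = y^2 - 2
and tr(b^3) = tr(b) tr(b^2) - tr(b) = y^3 - 3*y
next, tr(b^-2 a^-1 b^3 a) = tr(b^-1 a^-1 b^3 a) tr(b) - tr(b^-1 a^-1 b^3 a b) = -x*y^4*z + x^2*y^3 + y^5 + y^3*z^2 + x*y^2*z - x^2*y - 5*y^3 - y*z^2 + 5*y
tr(a^-1 b^-2 a^-1 b^3) = tr(b^-2 a^-1 b^3) tr(a) - tr(b^-2 a^-1 b^3 a) = x*y^4*z - x^2*y^3 - y^5 - y^3*z^2 - x*y^2*z + 2*x^2*y + 5*y^3 + y*z^2 - x*z - 5*y
assemble the triple (tr(r) - 2; tr(r a) - x; tr(r b) - y)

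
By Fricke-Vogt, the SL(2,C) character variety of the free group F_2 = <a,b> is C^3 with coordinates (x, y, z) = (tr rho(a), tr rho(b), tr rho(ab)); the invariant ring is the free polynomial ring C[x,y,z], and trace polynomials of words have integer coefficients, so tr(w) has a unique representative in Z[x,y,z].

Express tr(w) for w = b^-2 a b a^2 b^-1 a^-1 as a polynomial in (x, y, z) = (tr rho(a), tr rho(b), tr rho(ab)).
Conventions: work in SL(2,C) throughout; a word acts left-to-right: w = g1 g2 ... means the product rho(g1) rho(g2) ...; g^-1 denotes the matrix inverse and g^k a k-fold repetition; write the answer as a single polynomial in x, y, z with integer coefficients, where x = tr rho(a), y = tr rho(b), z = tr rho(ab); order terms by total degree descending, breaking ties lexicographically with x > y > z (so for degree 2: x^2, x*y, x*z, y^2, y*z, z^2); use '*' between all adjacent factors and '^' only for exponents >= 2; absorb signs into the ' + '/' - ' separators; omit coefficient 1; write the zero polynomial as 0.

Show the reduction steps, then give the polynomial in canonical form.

x^2*y^2*z^2 - x^3*y*z - x*y^3*z - x*y*z^3 + x^2*y^2 + 3*x*y*z - x^2 - y^2 + 2

and trace(a^2) = trace(a) trace(a) - trace(1) = x^2 - 2
trace(b a b a) = trace(a b) trace(a b) - trace(1) = z^2 - 2
and trace(b a b) = trace(b) trace(a b) - trace(a) = y*z - x
trace(a b a^2 b) = trace(a) trace(b a b a) - trace(b a b) = x*z^2 - y*z - x
next, trace(b a^2) = trace(a) trace(b a) - trace(b) = x*z - y
and trace(a b a^2) = trace(a) trace(b a^2) - trace(b a) = x^2*z - x*y - z
and trace(b a b a^2 b) = trace(b) trace(a b a^2 b) - trace(a b a^2) = x*y*z^2 - x^2*z - y^2*z + z
trace(b a b a b a) = trace(b a b a) trace(b a) - trace(a b) = z^3 - 3*z
next, trace(b a b a b) = trace(b) trace(a b a b) - trace(a b a) = y*z^2 - x*z - y
next, trace(b a b a^2 b a) = trace(a) trace(b a b a b a) - trace(b a b a b) = x*z^3 - y*z^2 - 2*x*z + y
next, trace(a^-1 b a b a^2 b) = trace(b a b a^2 b) trace(a) - trace(b a b a^2 b a) = x^2*y*z^2 - x^3*z - x*y^2*z - x*z^3 + y*z^2 + 3*x*z - y
trace(a b a^2 b^-1 a^-1 b) = trace(a^-1 b a b a^2) trace(b) - trace(a^-1 b a b a^2 b) = -x^2*y*z^2 + x^3*z + x*y^2*z + x*z^3 - 3*x*z - y
next, trace(b^-1 a b a^2 b^-1 a^-1) = trace(a b a^2 b^-1 a^-1) trace(b) - trace(a b a^2 b^-1 a^-1 b) = x^2*y*z^2 - x^3*z - x*y^2*z - x*z^3 + x^2*y + 3*x*z - y
and trace(b^-2 a b a^2 b^-1 a^-1) = trace(b^-1 a b a^2 b^-1 a^-1) trace(b) - trace(b^-1 a b a^2 b^-1 a^-1 b) = x^2*y^2*z^2 - x^3*y*z - x*y^3*z - x*y*z^3 + x^2*y^2 + 3*x*y*z - x^2 - y^2 + 2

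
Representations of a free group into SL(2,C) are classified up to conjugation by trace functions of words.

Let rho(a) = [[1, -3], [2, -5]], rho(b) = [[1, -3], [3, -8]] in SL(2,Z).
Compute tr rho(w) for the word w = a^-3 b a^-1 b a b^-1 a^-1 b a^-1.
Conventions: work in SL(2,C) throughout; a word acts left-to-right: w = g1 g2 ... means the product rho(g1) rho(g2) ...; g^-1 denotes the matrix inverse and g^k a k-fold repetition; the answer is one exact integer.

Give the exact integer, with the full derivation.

rho(a^-1) = [[-5, 3], [-2, 1]]
... * rho(a^-1) = [[-5, 3], [-2, 1]]  ->  [[19, -12], [8, -5]]
... * rho(a^-1) = [[-5, 3], [-2, 1]]  ->  [[-71, 45], [-30, 19]]
... * rho(b) = [[1, -3], [3, -8]]  ->  [[64, -147], [27, -62]]
... * rho(a^-1) = [[-5, 3], [-2, 1]]  ->  [[-26, 45], [-11, 19]]
... * rho(b) = [[1, -3], [3, -8]]  ->  [[109, -282], [46, -119]]
... * rho(a) = [[1, -3], [2, -5]]  ->  [[-455, 1083], [-192, 457]]
... * rho(b^-1) = [[-8, 3], [-3, 1]]  ->  [[391, -282], [165, -119]]
... * rho(a^-1) = [[-5, 3], [-2, 1]]  ->  [[-1391, 891], [-587, 376]]
... * rho(b) = [[1, -3], [3, -8]]  ->  [[1282, -2955], [541, -1247]]
... * rho(a^-1) = [[-5, 3], [-2, 1]]  ->  [[-500, 891], [-211, 376]]
tr = -500 + 376 = -124

-124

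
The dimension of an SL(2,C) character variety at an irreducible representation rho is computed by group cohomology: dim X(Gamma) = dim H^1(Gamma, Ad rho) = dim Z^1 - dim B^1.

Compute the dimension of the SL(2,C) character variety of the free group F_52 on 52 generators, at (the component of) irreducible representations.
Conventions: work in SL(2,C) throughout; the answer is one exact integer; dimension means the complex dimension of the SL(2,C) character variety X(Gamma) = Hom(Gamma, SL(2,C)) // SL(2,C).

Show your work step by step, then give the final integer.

The free group F_52: 52 generators, no relators.
A cocycle picks one sl_2 vector per generator freely, giving dim Z^1 = 3*52 = 156.
At an irreducible rho the centralizer of the image in sl_2 is 0, so the coboundary map sl_2 -> Z^1 is injective: dim B^1 = 3.
dim H^1 = 156 - 3 = 153, which is dim X.

153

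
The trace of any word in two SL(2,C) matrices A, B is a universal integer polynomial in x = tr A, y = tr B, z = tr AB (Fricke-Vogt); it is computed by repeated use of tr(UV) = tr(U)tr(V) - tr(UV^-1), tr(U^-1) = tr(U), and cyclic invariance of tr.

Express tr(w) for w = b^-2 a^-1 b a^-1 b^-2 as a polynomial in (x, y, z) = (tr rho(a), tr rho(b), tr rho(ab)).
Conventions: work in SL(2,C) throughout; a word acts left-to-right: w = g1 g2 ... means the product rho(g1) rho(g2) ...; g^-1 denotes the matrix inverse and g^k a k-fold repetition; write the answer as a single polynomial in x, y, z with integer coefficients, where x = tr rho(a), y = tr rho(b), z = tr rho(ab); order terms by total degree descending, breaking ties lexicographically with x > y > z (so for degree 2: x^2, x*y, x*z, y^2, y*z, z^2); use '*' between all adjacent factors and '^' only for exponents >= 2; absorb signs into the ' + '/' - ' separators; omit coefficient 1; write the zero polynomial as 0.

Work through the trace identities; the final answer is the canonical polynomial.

reduce: tr(b^-1) = tr(b) = y
so tr(b^-2) = tr(b^-1)*tr(b) - tr(1)  (eliminate b^-1) = y^2 - 2
so tr(a b^-1) = tr(a)*tr(b) - tr(a b)  (eliminate b^-1) = x*y - z
so tr(b^-2 a) = tr(a b^-1)*tr(b) - tr(a)  (eliminate b^-1) = x*y^2 - y*z - x
reduce: tr(b^-1 a^-1 b^-1) = tr(b^-2)*tr(a) - tr(b^-2 a)  (eliminate a^-1) = y*z - x
tr(b^-3 a^-1) = tr(b^-1 a^-1 b^-1)*tr(b) - tr(b^-1 a^-1)  (eliminate b^-1) = y^2*z - x*y - z
reduce: tr(a b^-3) = tr(b^-1 a b^-1)*tr(b) - tr(b^-1 a)  (eliminate b^-1) = x*y^3 - y^2*z - 2*x*y + z
tr(a b a) = tr(a)*tr(b a) - tr(b)  (reduce the a square) = x*z - y
tr(a b a b) = tr(a b)*tr(a b) - tr(1)  (split on a) = z^2 - 2
tr(b^-1 a b a) = tr(a b a)*tr(b) - tr(a b a b)  (eliminate b^-1) = x*y*z - y^2 - z^2 + 2
tr(b^-1 a b a b^-1) = tr(b^-1 a b a)*tr(b) - tr(b^-1 a b a b)  (eliminate b^-1) = x*y^2*z - y^3 - y*z^2 - x*z + 3*y
tr(b^-3 a b a) = tr(b^-1 a b a b^-1)*tr(b) - tr(b^-1 a b a)  (eliminate b^-1) = x*y^3*z - y^4 - y^2*z^2 - 2*x*y*z + 4*y^2 + z^2 - 2
tr(b a b^-4 a) = tr(b^-3 a b a)*tr(b) - tr(b^-3 a b a b)  (eliminate b^-1) = x*y^4*z - y^5 - y^3*z^2 - 3*x*y^2*z + 5*y^3 + 2*y*z^2 + x*z - 5*y
tr(b^-4 a^-1 b a) = tr(b a b^-4)*tr(a) - tr(b a b^-4 a)  (eliminate a^-1) = -x*y^4*z + x^2*y^3 + y^5 + y^3*z^2 + 2*x*y^2*z - 2*x^2*y - 5*y^3 - 2*y*z^2 + 5*y
reduce: tr(b^-2 a^-1 b a^-1 b^-2) = tr(b^-4 a^-1 b)*tr(a) - tr(b^-4 a^-1 b a)  (eliminate a^-1) = x*y^4*z - x^2*y^3 - y^5 - y^3*z^2 - x*y^2*z + x^2*y + 5*y^3 + 2*y*z^2 - x*z - 5*y

x*y^4*z - x^2*y^3 - y^5 - y^3*z^2 - x*y^2*z + x^2*y + 5*y^3 + 2*y*z^2 - x*z - 5*y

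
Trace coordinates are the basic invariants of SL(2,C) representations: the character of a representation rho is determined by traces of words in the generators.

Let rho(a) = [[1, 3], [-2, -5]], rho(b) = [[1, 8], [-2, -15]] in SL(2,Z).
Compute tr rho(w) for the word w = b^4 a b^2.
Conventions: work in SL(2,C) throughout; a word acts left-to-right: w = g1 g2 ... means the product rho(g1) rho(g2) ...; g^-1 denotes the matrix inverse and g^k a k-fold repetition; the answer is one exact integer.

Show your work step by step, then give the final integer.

rho(b) = [[1, 8], [-2, -15]]
... * rho(b) = [[1, 8], [-2, -15]]  ->  [[-15, -112], [28, 209]]
... * rho(b) = [[1, 8], [-2, -15]]  ->  [[209, 1560], [-390, -2911]]
... * rho(b) = [[1, 8], [-2, -15]]  ->  [[-2911, -21728], [5432, 40545]]
... * rho(a) = [[1, 3], [-2, -5]]  ->  [[40545, 99907], [-75658, -186429]]
... * rho(b) = [[1, 8], [-2, -15]]  ->  [[-159269, -1174245], [297200, 2191171]]
... * rho(b) = [[1, 8], [-2, -15]]  ->  [[2189221, 16339523], [-4085142, -30489965]]
tr = 2189221 + -30489965 = -28300744

-28300744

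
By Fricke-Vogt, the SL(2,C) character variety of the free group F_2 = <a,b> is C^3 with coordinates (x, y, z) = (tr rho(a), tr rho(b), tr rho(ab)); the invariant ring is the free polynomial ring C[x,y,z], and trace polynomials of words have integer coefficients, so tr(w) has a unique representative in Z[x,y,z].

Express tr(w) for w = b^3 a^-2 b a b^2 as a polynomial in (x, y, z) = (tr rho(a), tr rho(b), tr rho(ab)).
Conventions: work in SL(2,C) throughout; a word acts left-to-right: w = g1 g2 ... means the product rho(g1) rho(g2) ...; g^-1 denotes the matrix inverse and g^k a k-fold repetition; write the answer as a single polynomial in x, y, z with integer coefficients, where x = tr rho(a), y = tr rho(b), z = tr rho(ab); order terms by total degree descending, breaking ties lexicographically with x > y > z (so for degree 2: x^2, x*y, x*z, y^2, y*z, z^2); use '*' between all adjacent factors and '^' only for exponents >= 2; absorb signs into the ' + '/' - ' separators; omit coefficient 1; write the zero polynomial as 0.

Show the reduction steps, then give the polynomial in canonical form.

x^2*y^5*z - x^3*y^4 - x*y^4*z^2 - 3*x^2*y^3*z - y^5*z + 3*x^3*y^2 + 2*x*y^4 + 3*x*y^2*z^2 + x^2*y*z + 4*y^3*z - x^3 - 7*x*y^2 - x*z^2 - 3*y*z + 3*x

next, tr(a b^2) = tr(b) * tr(a b) - tr(a)   [square of b] = y*z - x
next, tr(b a b^2) = tr(b) * tr(a b^2) - tr(a b)   [square of b] = y^2*z - x*y - z
next, tr(b a b^3) = tr(b) * tr(b a b^2) - tr(b a b)   [square of b] = y^3*z - x*y^2 - 2*y*z + x
next, tr(b a b^4) = tr(b) * tr(b a b^3) - tr(b a b^2)   [square of b] = y^4*z - x*y^3 - 3*y^2*z + 2*x*y + z
and tr(b a b^5) = tr(b) * tr(b a b^4) - tr(b a b^3)   [square of b] = y^5*z - x*y^4 - 4*y^3*z + 3*x*y^2 + 3*y*z - x
tr(a b a b) = tr(a b) * tr(a b) - tr(1)   [split at a repeated a] = z^2 - 2
tr(a b a) = tr(a) * tr(b a) - tr(b)   [square of a] = x*z - y
tr(a b a b^2) = tr(b) * tr(a b a b) - tr(a b a)   [square of b] = y*z^2 - x*z - y
next, tr(b a b a b^2) = tr(b) * tr(a b a b^2) - tr(a b a b)   [square of b] = y^2*z^2 - x*y*z - y^2 - z^2 + 2
tr(a b a b^4) = tr(b) * tr(b a b a b^2) - tr(b a b a b)   [square of b] = y^3*z^2 - x*y^2*z - y^3 - 2*y*z^2 + x*z + 3*y
tr(b a b^5 a) = tr(b) * tr(a b a b^4) - tr(a b a b^3)   [square of b] = y^4*z^2 - x*y^3*z - y^4 - 3*y^2*z^2 + 2*x*y*z + 4*y^2 + z^2 - 2
tr(a^-1 b a b^5) = tr(b a b^5) * tr(a) - tr(b a b^5 a)   [inverse elimination on a] = x*y^5*z - x^2*y^4 - y^4*z^2 - 3*x*y^3*z + 3*x^2*y^2 + y^4 + 3*y^2*z^2 + x*y*z - x^2 - 4*y^2 - z^2 + 2
tr(b^3 a^-2 b a b^2) = tr(a^-1 b a b^5) * tr(a) - tr(a^-1 b a b^5 a)   [inverse elimination on a] = x^2*y^5*z - x^3*y^4 - x*y^4*z^2 - 3*x^2*y^3*z - y^5*z + 3*x^3*y^2 + 2*x*y^4 + 3*x*y^2*z^2 + x^2*y*z + 4*y^3*z - x^3 - 7*x*y^2 - x*z^2 - 3*y*z + 3*x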